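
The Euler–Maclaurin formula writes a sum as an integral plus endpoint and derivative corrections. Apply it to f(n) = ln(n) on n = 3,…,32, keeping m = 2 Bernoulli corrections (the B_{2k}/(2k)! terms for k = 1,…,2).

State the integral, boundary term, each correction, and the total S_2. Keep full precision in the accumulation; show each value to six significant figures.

S_2 ≈ 80.8648

∫_3^32 ln(x) dx evaluates to 78.6077.
Endpoint term: (f(3) + f(32))/2 = (1.09861 + 3.46574)/2 = 2.28217.
So far: 80.8899.
k=1: B_{2}/(2)! × [f^{(1)}(32) − f^{(1)}(3)] = 1/12 × (0.0312500 − 0.333333) = -0.0251736.
After k=1: 80.8647.
k=2: B_{4}/(4)! × [f^{(3)}(32) − f^{(3)}(3)] = −1/720 × (6.10352e-05 − 0.0740741) = 0.000102796.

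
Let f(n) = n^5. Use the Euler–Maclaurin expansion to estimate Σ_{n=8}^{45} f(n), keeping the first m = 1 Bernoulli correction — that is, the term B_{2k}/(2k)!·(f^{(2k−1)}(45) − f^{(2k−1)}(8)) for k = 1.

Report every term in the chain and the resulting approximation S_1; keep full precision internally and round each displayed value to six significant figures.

∫_8^45 x^5 dx evaluates to 1.38392e+09.
Endpoint term: (f(8) + f(45))/2 = (32768.0 + 1.84528e+08)/2 = 9.22804e+07.
Integral + boundary = 1.47620e+09.
Order-1 term: 1/12 · (2.05031e+07 − 20480.0) = 1.70689e+06.

S_1 ≈ 1.47790e+09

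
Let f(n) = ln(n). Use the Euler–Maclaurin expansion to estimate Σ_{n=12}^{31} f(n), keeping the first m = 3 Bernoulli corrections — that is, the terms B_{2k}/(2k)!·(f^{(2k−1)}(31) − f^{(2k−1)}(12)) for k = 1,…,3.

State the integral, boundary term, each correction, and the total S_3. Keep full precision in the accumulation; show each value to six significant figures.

Integral: ∫_12^31 ln(x) dx = 57.6347.
Endpoint term: (f(12) + f(31))/2 = (2.48491 + 3.43399)/2 = 2.95945.
Integral + boundary = 60.5942.
k=1: B_{2}/(2)! × [f^{(1)}(31) − f^{(1)}(12)] = 1/12 × (0.0322581 − 0.0833333) = -0.00425627.
Partial sum through k=1: 60.5899.
k=2: B_{4}/(4)! × [f^{(3)}(31) − f^{(3)}(12)] = −1/720 × (6.71344e-05 − 0.00115741) = 1.51427e-06.
Partial sum through k=2: 60.5899.
k=3: B_{6}/(6)! × [f^{(5)}(31) − f^{(5)}(12)] = 1/30240 × (8.38306e-07 − 9.64506e-05) = -3.16178e-09.

S_3 ≈ 60.5899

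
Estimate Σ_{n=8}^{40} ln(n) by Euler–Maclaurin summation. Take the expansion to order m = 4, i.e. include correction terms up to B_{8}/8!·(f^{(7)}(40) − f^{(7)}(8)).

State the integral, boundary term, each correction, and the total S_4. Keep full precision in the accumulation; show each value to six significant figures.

S_4 ≈ 101.795

The integral term ∫_8^40 ln(x) dx = 98.9196.
Boundary: ½(f(8) + f(40)) = ½(2.07944 + 3.68888) = 2.88416.
So far: 101.804.
k=1: B_{2}/(2)! × [f^{(1)}(40) − f^{(1)}(8)] = 1/12 × (0.0250000 − 0.125000) = -0.00833333.
Running total after k=1: 101.795.
k=2: B_{4}/(4)! × [f^{(3)}(40) − f^{(3)}(8)] = −1/720 × (3.12500e-05 − 0.00390625) = 5.38194e-06.
Running total after k=2: 101.795.
k=3: B_{6}/(6)! × [f^{(5)}(40) − f^{(5)}(8)] = 1/30240 × (2.34375e-07 − 0.000732422) = -2.42125e-08.
Running total after k=3: 101.795.
k=4: B_{8}/(8)! × [f^{(7)}(40) − f^{(7)}(8)] = −1/1209600 × (4.39453e-09 − 0.000343323) = 2.83828e-10.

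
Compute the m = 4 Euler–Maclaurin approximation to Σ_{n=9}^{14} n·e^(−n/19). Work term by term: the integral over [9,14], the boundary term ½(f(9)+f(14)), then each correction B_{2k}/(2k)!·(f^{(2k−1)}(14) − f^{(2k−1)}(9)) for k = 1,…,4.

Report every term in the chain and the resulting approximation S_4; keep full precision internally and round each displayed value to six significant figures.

S_4 ≈ 37.3176

Integral: ∫_9^14 x·e^(−x/19) dx = 31.1819.
½[f(9) + f(14)] = ½[5.60433 + 6.70072] = 6.15253.
Integral + boundary = 37.3344.
Correction k=1: B_{2}/2! · (f^{(1)}(14) − f^{(1)}(9)) = 1/12 · (0.125953 − 0.327739) = -0.0168155.
After k=1: 37.3176.
Correction k=2: B_{4}/4! · (f^{(3)}(14) − f^{(3)}(9)) = −1/720 · (0.00300055 − 0.00435775) = 1.88499e-06.
After k=2: 37.3176.
Correction k=3: B_{6}/6! · (f^{(5)}(14) − f^{(5)}(9)) = 1/30240 · (1.56571e-05 − 2.16278e-05) = -1.97444e-10.
After k=3: 37.3176.
Correction k=4: B_{8}/8! · (f^{(7)}(14) − f^{(7)}(9)) = −1/1209600 · (6.37185e-08 − 8.63830e-08) = 1.87372e-14.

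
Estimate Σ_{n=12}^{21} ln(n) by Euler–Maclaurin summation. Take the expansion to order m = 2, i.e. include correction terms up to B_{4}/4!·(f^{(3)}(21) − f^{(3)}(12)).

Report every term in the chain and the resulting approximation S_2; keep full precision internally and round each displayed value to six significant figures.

S_2 ≈ 27.8778

Integral: ∫_12^21 ln(x) dx = 25.1161.
½[f(12) + f(21)] = ½[2.48491 + 3.04452] = 2.76471.
Running total after boundary: 27.8808.
Correction k=1: B_{2}/2! · (f^{(1)}(21) − f^{(1)}(12)) = 1/12 · (0.0476190 − 0.0833333) = -0.00297619.
After k=1: 27.8778.
Correction k=2: B_{4}/4! · (f^{(3)}(21) − f^{(3)}(12)) = −1/720 · (0.000215959 − 0.00115741) = 1.30757e-06.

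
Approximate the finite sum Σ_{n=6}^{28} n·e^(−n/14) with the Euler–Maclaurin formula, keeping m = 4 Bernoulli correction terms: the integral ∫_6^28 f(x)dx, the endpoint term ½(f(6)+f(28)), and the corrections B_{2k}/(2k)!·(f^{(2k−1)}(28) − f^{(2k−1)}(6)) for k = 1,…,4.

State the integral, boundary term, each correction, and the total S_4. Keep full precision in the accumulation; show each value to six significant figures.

Integral: ∫_6^28 x·e^(−x/14) dx = 102.826.
½[f(6) + f(28)] = ½[3.90863 + 3.78939] = 3.84901.
Running total after boundary: 106.675.
k=1: B_{2}/(2)! × [f^{(1)}(28) − f^{(1)}(6)] = 1/12 × (-0.135335 − 0.372251) = -0.0422988.
After k=1: 106.633.
k=2: B_{4}/(4)! × [f^{(3)}(28) − f^{(3)}(6)] = −1/720 × (0.000690486 − 0.00854658) = 1.09112e-05.
After k=2: 106.633.
k=3: B_{6}/(6)! × [f^{(5)}(28) − f^{(5)}(6)] = 1/30240 × (1.05687e-05 − 7.75200e-05) = -2.21400e-09.
After k=3: 106.633.
k=4: B_{8}/(8)! × [f^{(7)}(28) − f^{(7)}(6)] = −1/1209600 × (8.98696e-08 − 5.68546e-07) = 3.95731e-13.

S_4 ≈ 106.633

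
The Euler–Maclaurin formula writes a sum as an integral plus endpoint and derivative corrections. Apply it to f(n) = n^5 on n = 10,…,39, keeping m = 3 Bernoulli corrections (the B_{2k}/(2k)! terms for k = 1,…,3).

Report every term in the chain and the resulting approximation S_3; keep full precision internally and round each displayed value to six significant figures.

S_3 ≈ 6.32412e+08

The integral term ∫_10^39 x^5 dx = 5.86291e+08.
Boundary: ½(f(10) + f(39)) = ½(100000 + 9.02242e+07) = 4.51621e+07.
So far: 6.31453e+08.
Correction k=1: B_{2}/2! · (f^{(1)}(39) − f^{(1)}(10)) = 1/12 · (1.15672e+07 − 50000.0) = 959767.
Partial sum through k=1: 6.32412e+08.
Correction k=2: B_{4}/4! · (f^{(3)}(39) − f^{(3)}(10)) = −1/720 · (91260.0 − 6000.00) = -118.417.
Partial sum through k=2: 6.32412e+08.
Correction k=3: B_{6}/6! · (f^{(5)}(39) − f^{(5)}(10)) = 1/30240 · (120.000 − 120.000) = 0.00000.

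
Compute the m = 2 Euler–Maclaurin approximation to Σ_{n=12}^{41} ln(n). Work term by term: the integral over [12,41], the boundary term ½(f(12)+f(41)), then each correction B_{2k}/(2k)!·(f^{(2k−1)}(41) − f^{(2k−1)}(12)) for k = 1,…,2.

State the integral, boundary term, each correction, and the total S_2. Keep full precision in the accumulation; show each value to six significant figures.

S_2 ≈ 96.5319

Integral: ∫_12^41 ln(x) dx = 93.4376.
Boundary: ½(f(12) + f(41)) = ½(2.48491 + 3.71357) = 3.09924.
Integral + boundary = 96.5368.
Correction k=1: B_{2}/2! · (f^{(1)}(41) − f^{(1)}(12)) = 1/12 · (0.0243902 − 0.0833333) = -0.00491192.
After k=1: 96.5319.
Correction k=2: B_{4}/4! · (f^{(3)}(41) − f^{(3)}(12)) = −1/720 · (2.90187e-05 − 0.00115741) = 1.56721e-06.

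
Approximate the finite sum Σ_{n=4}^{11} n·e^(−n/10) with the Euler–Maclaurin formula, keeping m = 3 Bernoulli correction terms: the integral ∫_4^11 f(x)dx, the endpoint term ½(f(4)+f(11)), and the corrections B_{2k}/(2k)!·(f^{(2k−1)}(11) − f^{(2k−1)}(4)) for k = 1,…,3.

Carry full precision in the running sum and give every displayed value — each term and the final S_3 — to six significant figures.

S_3 ≈ 27.0770

∫_4^11 x·e^(−x/10) dx evaluates to 23.9419.
Endpoint term: (f(4) + f(11))/2 = (2.68128 + 3.66158)/2 = 3.17143.
So far: 27.1133.
Correction k=1: B_{2}/2! · (f^{(1)}(11) − f^{(1)}(4)) = 1/12 · (-0.0332871 − 0.402192) = -0.0362899.
After k=1: 27.0770.
Correction k=2: B_{4}/4! · (f^{(3)}(11) − f^{(3)}(4)) = −1/720 · (0.00632455 − 0.0174283) = 1.54219e-05.
After k=2: 27.0770.
Correction k=3: B_{6}/6! · (f^{(5)}(11) − f^{(5)}(4)) = 1/30240 · (0.000129820 − 0.000308347) = -5.90369e-09.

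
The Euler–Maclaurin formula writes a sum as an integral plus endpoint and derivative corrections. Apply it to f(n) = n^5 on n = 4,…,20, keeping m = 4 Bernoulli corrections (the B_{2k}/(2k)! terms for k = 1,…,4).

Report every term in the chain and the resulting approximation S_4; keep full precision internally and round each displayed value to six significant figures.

S_4 ≈ 1.23330e+07

∫_4^20 x^5 dx evaluates to 1.06660e+07.
½[f(4) + f(20)] = ½[1024.00 + 3.20000e+06] = 1.60051e+06.
Integral + boundary = 1.22665e+07.
Correction k=1: B_{2}/2! · (f^{(1)}(20) − f^{(1)}(4)) = 1/12 · (800000 − 1280.00) = 66560.0.
Running total after k=1: 1.23331e+07.
Correction k=2: B_{4}/4! · (f^{(3)}(20) − f^{(3)}(4)) = −1/720 · (24000.0 − 960.000) = -32.0000.
Running total after k=2: 1.23330e+07.
Correction k=3: B_{6}/6! · (f^{(5)}(20) − f^{(5)}(4)) = 1/30240 · (120.000 − 120.000) = 0.00000.
Running total after k=3: 1.23330e+07.
Correction k=4: B_{8}/8! · (f^{(7)}(20) − f^{(7)}(4)) = −1/1209600 · (0.00000 − 0.00000) = 0.00000.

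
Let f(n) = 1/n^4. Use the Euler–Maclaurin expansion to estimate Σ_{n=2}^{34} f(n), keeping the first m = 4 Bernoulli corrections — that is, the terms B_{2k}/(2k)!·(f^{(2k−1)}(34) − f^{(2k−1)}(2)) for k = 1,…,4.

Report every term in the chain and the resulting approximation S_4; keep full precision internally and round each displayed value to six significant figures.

S_4 ≈ 0.0822130

Integral: ∫_2^34 1/x^4 dx = 0.0416582.
Endpoint term: (f(2) + f(34))/2 = (0.0625000 + 7.48315e-07)/2 = 0.0312504.
So far: 0.0729086.
Order-1 term: 1/12 · (-8.80370e-08 − (-0.125000)) = 0.0104167.
Running total after k=1: 0.0833252.
Order-2 term: −1/720 · (-2.28470e-09 − (-0.937500)) = -0.00130208.
Running total after k=2: 0.0820231.
Order-3 term: 1/30240 · (-1.10677e-10 − (-13.1250)) = 0.000434028.
Running total after k=3: 0.0824572.
Order-4 term: −1/1209600 · (-8.61675e-12 − (-295.312)) = -0.000244141.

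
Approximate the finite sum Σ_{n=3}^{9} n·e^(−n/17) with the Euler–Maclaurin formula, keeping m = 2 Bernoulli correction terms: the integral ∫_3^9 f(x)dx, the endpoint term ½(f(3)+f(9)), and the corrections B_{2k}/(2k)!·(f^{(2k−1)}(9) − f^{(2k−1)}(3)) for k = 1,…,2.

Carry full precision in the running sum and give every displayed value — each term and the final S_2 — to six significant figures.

∫_3^9 x·e^(−x/17) dx evaluates to 24.6795.
Boundary: ½(f(3) + f(9)) = ½(2.51467 + 5.30056) = 3.90762.
So far: 28.5871.
Correction k=1: B_{2}/2! · (f^{(1)}(9) − f^{(1)}(3)) = 1/12 · (0.277154 − 0.690302) = -0.0344290.
Running total after k=1: 28.5527.
Correction k=2: B_{4}/4! · (f^{(3)}(9) − f^{(3)}(3)) = −1/720 · (0.00503480 − 0.00818944) = 4.38145e-06.

S_2 ≈ 28.5527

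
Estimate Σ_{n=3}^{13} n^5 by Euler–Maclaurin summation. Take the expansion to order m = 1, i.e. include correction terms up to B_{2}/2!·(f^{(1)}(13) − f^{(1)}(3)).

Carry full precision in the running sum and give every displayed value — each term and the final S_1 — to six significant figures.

Integral: ∫_3^13 x^5 dx = 804347.
½[f(3) + f(13)] = ½[243.000 + 371293] = 185768.
Integral + boundary = 990115.
k=1: B_{2}/(2)! × [f^{(1)}(13) − f^{(1)}(3)] = 1/12 × (142805 − 405.000) = 11866.7.

S_1 ≈ 1.00198e+06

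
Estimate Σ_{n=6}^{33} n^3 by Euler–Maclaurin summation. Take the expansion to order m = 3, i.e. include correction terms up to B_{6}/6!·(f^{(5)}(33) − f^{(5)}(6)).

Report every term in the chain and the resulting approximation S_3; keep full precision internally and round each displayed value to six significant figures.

S_3 ≈ 314496

Integral: ∫_6^33 x^3 dx = 296156.
Endpoint term: (f(6) + f(33))/2 = (216.000 + 35937.0)/2 = 18076.5.
So far: 314233.
k=1: B_{2}/(2)! × [f^{(1)}(33) − f^{(1)}(6)] = 1/12 × (3267.00 − 108.000) = 263.250.
Running total after k=1: 314496.
k=2: B_{4}/(4)! × [f^{(3)}(33) − f^{(3)}(6)] = −1/720 × (6.00000 − 6.00000) = 0.00000.
Running total after k=2: 314496.
k=3: B_{6}/(6)! × [f^{(5)}(33) − f^{(5)}(6)] = 1/30240 × (0.00000 − 0.00000) = 0.00000.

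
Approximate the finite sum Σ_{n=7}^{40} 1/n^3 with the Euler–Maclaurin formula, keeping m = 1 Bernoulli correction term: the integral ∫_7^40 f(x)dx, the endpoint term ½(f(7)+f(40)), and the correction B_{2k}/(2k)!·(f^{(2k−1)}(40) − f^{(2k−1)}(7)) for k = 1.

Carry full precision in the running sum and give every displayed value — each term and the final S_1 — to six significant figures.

S_1 ≈ 0.0114611

The integral term ∫_7^40 1/x^3 dx = 0.00989158.
Endpoint term: (f(7) + f(40))/2 = (0.00291545 + 1.56250e-05)/2 = 0.00146554.
Integral + boundary = 0.0113571.
k=1: B_{2}/(2)! × [f^{(1)}(40) − f^{(1)}(7)] = 1/12 × (-1.17187e-06 − (-0.00124948)) = 0.000104026.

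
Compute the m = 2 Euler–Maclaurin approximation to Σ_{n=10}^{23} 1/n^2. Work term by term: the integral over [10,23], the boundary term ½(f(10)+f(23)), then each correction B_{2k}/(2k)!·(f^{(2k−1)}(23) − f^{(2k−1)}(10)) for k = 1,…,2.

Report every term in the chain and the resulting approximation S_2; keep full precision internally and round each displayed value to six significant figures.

Integral: ∫_10^23 1/x^2 dx = 0.0565217.
Endpoint term: (f(10) + f(23))/2 = (0.0100000 + 0.00189036)/2 = 0.00594518.
Running total after boundary: 0.0624669.
Order-1 term: 1/12 · (-0.000164379 − (-0.00200000)) = 0.000152968.
Partial sum through k=1: 0.0626199.
Order-2 term: −1/720 · (-3.72883e-06 − (-0.000240000)) = -3.28154e-07.

S_2 ≈ 0.0626196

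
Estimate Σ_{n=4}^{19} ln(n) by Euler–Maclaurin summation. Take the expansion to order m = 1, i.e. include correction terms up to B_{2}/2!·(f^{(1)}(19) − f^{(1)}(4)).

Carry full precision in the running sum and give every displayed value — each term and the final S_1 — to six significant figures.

∫_4^19 ln(x) dx evaluates to 35.3992.
Endpoint term: (f(4) + f(19))/2 = (1.38629 + 2.94444)/2 = 2.16537.
Running total after boundary: 37.5645.
Order-1 term: 1/12 · (0.0526316 − 0.250000) = -0.0164474.

S_1 ≈ 37.5481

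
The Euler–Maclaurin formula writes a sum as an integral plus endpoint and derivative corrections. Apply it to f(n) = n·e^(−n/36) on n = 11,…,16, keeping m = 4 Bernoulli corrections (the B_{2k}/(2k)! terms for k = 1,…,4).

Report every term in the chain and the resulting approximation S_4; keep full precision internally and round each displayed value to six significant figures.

S_4 ≈ 55.3988

Integral: ∫_11^16 x·e^(−x/36) dx = 46.2304.
½[f(11) + f(16)] = ½[8.10385 + 10.2589] = 9.18137.
So far: 55.4117.
Correction k=1: B_{2}/2! · (f^{(1)}(16) − f^{(1)}(11)) = 1/12 · (0.356211 − 0.511607) = -0.0129496.
After k=1: 55.3988.
Correction k=2: B_{4}/4! · (f^{(3)}(16) − f^{(3)}(11)) = −1/720 · (0.00126433 − 0.00153166) = 3.71295e-07.
After k=2: 55.3988.
Correction k=3: B_{6}/6! · (f^{(5)}(16) − f^{(5)}(11)) = 1/30240 · (1.73905e-06 − 2.05908e-06) = -1.05831e-11.
After k=3: 55.3988.
Correction k=4: B_{8}/8! · (f^{(7)}(16) − f^{(7)}(11)) = −1/1209600 · (1.93097e-09 − 2.26568e-09) = 2.76714e-16.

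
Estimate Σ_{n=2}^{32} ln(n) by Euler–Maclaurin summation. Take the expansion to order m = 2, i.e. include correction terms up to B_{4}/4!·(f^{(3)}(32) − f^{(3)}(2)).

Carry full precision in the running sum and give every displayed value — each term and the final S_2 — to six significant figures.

∫_2^32 ln(x) dx evaluates to 79.5173.
½[f(2) + f(32)] = ½[0.693147 + 3.46574] = 2.07944.
Running total after boundary: 81.5967.
Correction k=1: B_{2}/2! · (f^{(1)}(32) − f^{(1)}(2)) = 1/12 · (0.0312500 − 0.500000) = -0.0390625.
Partial sum through k=1: 81.5576.
Correction k=2: B_{4}/4! · (f^{(3)}(32) − f^{(3)}(2)) = −1/720 · (6.10352e-05 − 0.250000) = 0.000347137.

S_2 ≈ 81.5580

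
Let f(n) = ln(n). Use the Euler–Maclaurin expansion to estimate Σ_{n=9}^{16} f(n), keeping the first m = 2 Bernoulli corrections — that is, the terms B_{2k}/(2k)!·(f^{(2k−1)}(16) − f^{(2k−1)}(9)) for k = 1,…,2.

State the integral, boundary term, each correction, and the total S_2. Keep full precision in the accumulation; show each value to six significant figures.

The integral term ∫_9^16 ln(x) dx = 17.5864.
½[f(9) + f(16)] = ½[2.19722 + 2.77259] = 2.48491.
So far: 20.0713.
Order-1 term: 1/12 · (0.0625000 − 0.111111) = -0.00405093.
Running total after k=1: 20.0673.
Order-2 term: −1/720 · (0.000488281 − 0.00274348) = 3.13223e-06.

S_2 ≈ 20.0673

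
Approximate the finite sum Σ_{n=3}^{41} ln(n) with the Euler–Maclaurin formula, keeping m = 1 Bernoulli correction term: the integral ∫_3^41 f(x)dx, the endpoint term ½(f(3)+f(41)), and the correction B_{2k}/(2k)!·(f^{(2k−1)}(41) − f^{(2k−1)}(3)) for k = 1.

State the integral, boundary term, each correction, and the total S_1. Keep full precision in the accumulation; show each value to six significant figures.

S_1 ≈ 113.341

Integral: ∫_3^41 ln(x) dx = 110.961.
Boundary: ½(f(3) + f(41)) = ½(1.09861 + 3.71357) = 2.40609.
Integral + boundary = 113.367.
Correction k=1: B_{2}/2! · (f^{(1)}(41) − f^{(1)}(3)) = 1/12 · (0.0243902 − 0.333333) = -0.0257453.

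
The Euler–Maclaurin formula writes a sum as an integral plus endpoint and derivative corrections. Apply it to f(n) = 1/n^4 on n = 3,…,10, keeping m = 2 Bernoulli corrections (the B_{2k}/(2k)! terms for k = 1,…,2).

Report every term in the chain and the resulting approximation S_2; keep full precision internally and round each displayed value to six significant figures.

Integral: ∫_3^10 1/x^4 dx = 0.0120123.
Boundary: ½(f(3) + f(10)) = ½(0.0123457 + 0.000100000) = 0.00622284.
Running total after boundary: 0.0182352.
Order-1 term: 1/12 · (-4.00000e-05 − (-0.0164609)) = 0.00136841.
Partial sum through k=1: 0.0196036.
Order-2 term: −1/720 · (-1.20000e-05 − (-0.0548697)) = -7.61912e-05.

S_2 ≈ 0.0195274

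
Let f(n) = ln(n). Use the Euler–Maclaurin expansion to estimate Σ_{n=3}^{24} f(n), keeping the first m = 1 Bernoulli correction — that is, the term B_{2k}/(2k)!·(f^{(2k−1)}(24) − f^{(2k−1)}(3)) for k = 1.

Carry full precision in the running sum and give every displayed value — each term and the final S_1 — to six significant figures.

S_1 ≈ 54.0915

The integral term ∫_3^24 ln(x) dx = 51.9775.
½[f(3) + f(24)] = ½[1.09861 + 3.17805] = 2.13833.
Integral + boundary = 54.1158.
k=1: B_{2}/(2)! × [f^{(1)}(24) − f^{(1)}(3)] = 1/12 × (0.0416667 − 0.333333) = -0.0243056.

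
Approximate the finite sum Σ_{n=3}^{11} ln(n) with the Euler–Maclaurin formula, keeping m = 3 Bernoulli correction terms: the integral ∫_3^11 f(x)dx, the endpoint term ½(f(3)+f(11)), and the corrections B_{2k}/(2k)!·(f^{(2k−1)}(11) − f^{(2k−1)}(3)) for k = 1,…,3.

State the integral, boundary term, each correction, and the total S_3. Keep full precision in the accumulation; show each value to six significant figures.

S_3 ≈ 16.8092

Integral: ∫_3^11 ln(x) dx = 15.0810.
Endpoint term: (f(3) + f(11))/2 = (1.09861 + 2.39790)/2 = 1.74825.
Integral + boundary = 16.8293.
Order-1 term: 1/12 · (0.0909091 − 0.333333) = -0.0202020.
Partial sum through k=1: 16.8091.
Order-2 term: −1/720 · (0.00150263 − 0.0740741) = 0.000100794.
Partial sum through k=2: 16.8092.
Order-3 term: 1/30240 · (0.000149021 − 0.0987654) = -3.26112e-06.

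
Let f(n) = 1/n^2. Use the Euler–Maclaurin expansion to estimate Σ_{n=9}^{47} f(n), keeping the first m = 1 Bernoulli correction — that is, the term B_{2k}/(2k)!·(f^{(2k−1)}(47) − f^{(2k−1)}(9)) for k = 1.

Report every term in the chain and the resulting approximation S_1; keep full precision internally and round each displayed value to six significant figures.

S_1 ≈ 0.0964607

The integral term ∫_9^47 1/x^2 dx = 0.0898345.
Endpoint term: (f(9) + f(47))/2 = (0.0123457 + 0.000452694)/2 = 0.00639919.
So far: 0.0962337.
k=1: B_{2}/(2)! × [f^{(1)}(47) − f^{(1)}(9)] = 1/12 × (-1.92636e-05 − (-0.00274348)) = 0.000227018.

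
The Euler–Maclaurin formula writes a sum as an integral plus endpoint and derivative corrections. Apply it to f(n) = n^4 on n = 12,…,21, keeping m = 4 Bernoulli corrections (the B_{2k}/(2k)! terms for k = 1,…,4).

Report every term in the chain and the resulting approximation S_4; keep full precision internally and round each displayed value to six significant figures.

S_4 ≈ 877173

The integral term ∫_12^21 x^4 dx = 767054.
½[f(12) + f(21)] = ½[20736.0 + 194481] = 107608.
So far: 874662.
Order-1 term: 1/12 · (37044.0 − 6912.00) = 2511.00.
Partial sum through k=1: 877173.
Order-2 term: −1/720 · (504.000 − 288.000) = -0.300000.
Partial sum through k=2: 877173.
Order-3 term: 1/30240 · (0.00000 − 0.00000) = 0.00000.
Partial sum through k=3: 877173.
Order-4 term: −1/1209600 · (0.00000 − 0.00000) = 0.00000.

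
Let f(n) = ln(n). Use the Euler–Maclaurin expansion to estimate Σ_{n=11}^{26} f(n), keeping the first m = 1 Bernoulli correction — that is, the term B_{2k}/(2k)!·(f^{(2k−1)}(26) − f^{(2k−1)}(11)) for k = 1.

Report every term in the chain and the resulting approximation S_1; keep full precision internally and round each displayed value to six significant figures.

S_1 ≈ 46.1573

Integral: ∫_11^26 ln(x) dx = 43.3337.
½[f(11) + f(26)] = ½[2.39790 + 3.25810] = 2.82800.
Running total after boundary: 46.1617.
k=1: B_{2}/(2)! × [f^{(1)}(26) − f^{(1)}(11)] = 1/12 × (0.0384615 − 0.0909091) = -0.00437063.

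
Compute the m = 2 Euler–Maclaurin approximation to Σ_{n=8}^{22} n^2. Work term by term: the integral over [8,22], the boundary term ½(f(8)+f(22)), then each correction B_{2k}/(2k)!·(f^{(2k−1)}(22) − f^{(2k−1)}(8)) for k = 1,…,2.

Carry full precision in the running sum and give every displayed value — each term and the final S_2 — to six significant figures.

∫_8^22 x^2 dx evaluates to 3378.67.
Endpoint term: (f(8) + f(22))/2 = (64.0000 + 484.000)/2 = 274.000.
Integral + boundary = 3652.67.
Order-1 term: 1/12 · (44.0000 − 16.0000) = 2.33333.
Partial sum through k=1: 3655.00.
Order-2 term: −1/720 · (0.00000 − 0.00000) = 0.00000.

S_2 ≈ 3655.00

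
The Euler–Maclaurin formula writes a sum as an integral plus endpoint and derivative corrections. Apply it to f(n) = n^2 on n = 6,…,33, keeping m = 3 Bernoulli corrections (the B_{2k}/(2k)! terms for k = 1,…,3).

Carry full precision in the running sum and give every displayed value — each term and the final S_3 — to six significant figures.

Integral: ∫_6^33 x^2 dx = 11907.0.
Boundary: ½(f(6) + f(33)) = ½(36.0000 + 1089.00) = 562.500.
Running total after boundary: 12469.5.
k=1: B_{2}/(2)! × [f^{(1)}(33) − f^{(1)}(6)] = 1/12 × (66.0000 − 12.0000) = 4.50000.
Partial sum through k=1: 12474.0.
k=2: B_{4}/(4)! × [f^{(3)}(33) − f^{(3)}(6)] = −1/720 × (0.00000 − 0.00000) = 0.00000.
Partial sum through k=2: 12474.0.
k=3: B_{6}/(6)! × [f^{(5)}(33) − f^{(5)}(6)] = 1/30240 × (0.00000 − 0.00000) = 0.00000.

S_3 ≈ 12474.0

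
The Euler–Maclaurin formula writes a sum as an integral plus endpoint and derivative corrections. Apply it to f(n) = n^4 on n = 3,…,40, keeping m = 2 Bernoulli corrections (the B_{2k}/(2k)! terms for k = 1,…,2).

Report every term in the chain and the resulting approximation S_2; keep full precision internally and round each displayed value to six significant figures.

S_2 ≈ 2.17813e+07

The integral term ∫_3^40 x^4 dx = 2.04800e+07.
½[f(3) + f(40)] = ½[81.0000 + 2.56000e+06] = 1.28004e+06.
So far: 2.17600e+07.
Correction k=1: B_{2}/2! · (f^{(1)}(40) − f^{(1)}(3)) = 1/12 · (256000 − 108.000) = 21324.3.
Running total after k=1: 2.17813e+07.
Correction k=2: B_{4}/4! · (f^{(3)}(40) − f^{(3)}(3)) = −1/720 · (960.000 − 72.0000) = -1.23333.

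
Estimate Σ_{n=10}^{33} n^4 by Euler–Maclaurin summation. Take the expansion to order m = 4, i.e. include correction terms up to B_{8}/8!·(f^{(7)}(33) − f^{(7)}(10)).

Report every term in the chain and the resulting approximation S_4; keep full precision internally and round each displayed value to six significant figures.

The integral term ∫_10^33 x^4 dx = 7.80708e+06.
½[f(10) + f(33)] = ½[10000.0 + 1.18592e+06] = 597960.
So far: 8.40504e+06.
Correction k=1: B_{2}/2! · (f^{(1)}(33) − f^{(1)}(10)) = 1/12 · (143748 − 4000.00) = 11645.7.
After k=1: 8.41668e+06.
Correction k=2: B_{4}/4! · (f^{(3)}(33) − f^{(3)}(10)) = −1/720 · (792.000 − 240.000) = -0.766667.
After k=2: 8.41668e+06.
Correction k=3: B_{6}/6! · (f^{(5)}(33) − f^{(5)}(10)) = 1/30240 · (0.00000 − 0.00000) = 0.00000.
After k=3: 8.41668e+06.
Correction k=4: B_{8}/8! · (f^{(7)}(33) − f^{(7)}(10)) = −1/1209600 · (0.00000 − 0.00000) = 0.00000.

S_4 ≈ 8.41668e+06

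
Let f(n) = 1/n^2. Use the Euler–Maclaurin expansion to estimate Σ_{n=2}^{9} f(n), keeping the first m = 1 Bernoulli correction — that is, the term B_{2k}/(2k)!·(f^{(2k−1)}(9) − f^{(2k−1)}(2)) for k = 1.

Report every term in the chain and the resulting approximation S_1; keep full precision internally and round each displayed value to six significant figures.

The integral term ∫_2^9 1/x^2 dx = 0.388889.
Endpoint term: (f(2) + f(9))/2 = (0.250000 + 0.0123457)/2 = 0.131173.
Integral + boundary = 0.520062.
Order-1 term: 1/12 · (-0.00274348 − (-0.250000)) = 0.0206047.

S_1 ≈ 0.540666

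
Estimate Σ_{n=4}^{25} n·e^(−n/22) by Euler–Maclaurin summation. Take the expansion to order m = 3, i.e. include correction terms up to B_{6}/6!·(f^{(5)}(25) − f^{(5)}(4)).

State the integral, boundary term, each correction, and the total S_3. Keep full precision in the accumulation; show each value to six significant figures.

S_3 ≈ 150.628

The integral term ∫_4^25 x·e^(−x/22) dx = 145.009.
½[f(4) + f(25)] = ½[3.33501 + 8.02460] = 5.67981.
Integral + boundary = 150.689.
Correction k=1: B_{2}/2! · (f^{(1)}(25) − f^{(1)}(4)) = 1/12 · (-0.0437706 − 0.682161) = -0.0604943.
Partial sum through k=1: 150.628.
Correction k=2: B_{4}/4! · (f^{(3)}(25) − f^{(3)}(4)) = −1/720 · (0.00123595 − 0.00485468) = 5.02603e-06.
Partial sum through k=2: 150.628.
Correction k=3: B_{6}/6! · (f^{(5)}(25) − f^{(5)}(4)) = 1/30240 · (5.29406e-06 − 1.71486e-05) = -3.92017e-10.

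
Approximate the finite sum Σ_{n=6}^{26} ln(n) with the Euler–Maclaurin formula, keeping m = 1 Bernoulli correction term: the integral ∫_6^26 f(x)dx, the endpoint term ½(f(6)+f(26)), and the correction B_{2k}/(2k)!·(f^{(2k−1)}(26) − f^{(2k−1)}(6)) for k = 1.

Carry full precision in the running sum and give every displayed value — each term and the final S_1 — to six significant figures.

∫_6^26 ln(x) dx evaluates to 53.9600.
½[f(6) + f(26)] = ½[1.79176 + 3.25810] = 2.52493.
Running total after boundary: 56.4849.
Correction k=1: B_{2}/2! · (f^{(1)}(26) − f^{(1)}(6)) = 1/12 · (0.0384615 − 0.166667) = -0.0106838.

S_1 ≈ 56.4742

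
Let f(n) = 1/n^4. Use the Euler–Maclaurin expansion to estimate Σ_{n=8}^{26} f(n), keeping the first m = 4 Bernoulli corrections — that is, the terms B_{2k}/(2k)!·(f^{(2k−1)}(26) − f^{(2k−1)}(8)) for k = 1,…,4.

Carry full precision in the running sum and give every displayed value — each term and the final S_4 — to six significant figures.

S_4 ≈ 0.000765307

Integral: ∫_8^26 1/x^4 dx = 0.000632076.
Endpoint term: (f(8) + f(26))/2 = (0.000244141 + 2.18830e-06)/2 = 0.000123164.
So far: 0.000755241.
k=1: B_{2}/(2)! × [f^{(1)}(26) − f^{(1)}(8)] = 1/12 × (-3.36661e-07 − (-0.000122070)) = 1.01445e-05.
Partial sum through k=1: 0.000765385.
k=2: B_{4}/(4)! × [f^{(3)}(26) − f^{(3)}(8)] = −1/720 × (-1.49406e-08 − (-5.72205e-05)) = -7.94521e-08.
Partial sum through k=2: 0.000765306.
k=3: B_{6}/(6)! × [f^{(5)}(26) − f^{(5)}(8)] = 1/30240 × (-1.23768e-09 − (-5.00679e-05)) = 1.65564e-09.
Partial sum through k=3: 0.000765308.
k=4: B_{8}/(8)! × [f^{(7)}(26) − f^{(7)}(8)] = −1/1209600 × (-1.64780e-10 − (-7.04080e-05)) = -5.82075e-11.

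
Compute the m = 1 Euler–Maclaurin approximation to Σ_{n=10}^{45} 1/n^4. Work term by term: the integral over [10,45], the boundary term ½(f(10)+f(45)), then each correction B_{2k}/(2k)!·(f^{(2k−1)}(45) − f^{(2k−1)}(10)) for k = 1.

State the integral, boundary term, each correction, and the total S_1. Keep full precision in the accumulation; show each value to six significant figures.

Integral: ∫_10^45 1/x^4 dx = 0.000329675.
½[f(10) + f(45)] = ½[0.000100000 + 2.43865e-07] = 5.01219e-05.
So far: 0.000379797.
Correction k=1: B_{2}/2! · (f^{(1)}(45) − f^{(1)}(10)) = 1/12 · (-2.16769e-08 − (-4.00000e-05)) = 3.33153e-06.

S_1 ≈ 0.000383129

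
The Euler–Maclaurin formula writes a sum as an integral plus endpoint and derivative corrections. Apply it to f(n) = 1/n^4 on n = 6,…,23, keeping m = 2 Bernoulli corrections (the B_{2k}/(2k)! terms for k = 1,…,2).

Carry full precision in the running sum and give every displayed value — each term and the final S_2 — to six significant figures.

Integral: ∫_6^23 1/x^4 dx = 0.00151581.
Endpoint term: (f(6) + f(23))/2 = (0.000771605 + 3.57346e-06)/2 = 0.000387589.
Running total after boundary: 0.00190340.
k=1: B_{2}/(2)! × [f^{(1)}(23) − f^{(1)}(6)] = 1/12 × (-6.21471e-07 − (-0.000514403)) = 4.28152e-05.
Running total after k=1: 0.00194622.
k=2: B_{4}/(4)! × [f^{(3)}(23) − f^{(3)}(6)] = −1/720 × (-3.52441e-08 − (-0.000428669)) = -5.95325e-07.

S_2 ≈ 0.00194562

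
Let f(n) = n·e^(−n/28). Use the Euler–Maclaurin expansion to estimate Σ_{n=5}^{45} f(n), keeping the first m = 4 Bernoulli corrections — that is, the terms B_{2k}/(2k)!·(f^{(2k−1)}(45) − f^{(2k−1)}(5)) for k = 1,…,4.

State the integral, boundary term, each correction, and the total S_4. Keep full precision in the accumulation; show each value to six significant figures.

∫_5^45 x·e^(−x/28) dx evaluates to 363.154.
½[f(5) + f(45)] = ½[4.18232 + 9.02068] = 6.60150.
Integral + boundary = 369.755.
Order-1 term: 1/12 · (-0.121708 − 0.687096) = -0.0674003.
Running total after k=1: 369.688.
Order-2 term: −1/720 · (0.000356137 − 0.00301024) = 3.68625e-06.
Running total after k=2: 369.688.
Order-3 term: 1/30240 · (1.10652e-06 − 6.56132e-06) = -1.80383e-10.
Running total after k=3: 369.688.
Order-4 term: −1/1209600 · (2.24335e-09 − 1.18406e-08) = 7.93425e-15.

S_4 ≈ 369.688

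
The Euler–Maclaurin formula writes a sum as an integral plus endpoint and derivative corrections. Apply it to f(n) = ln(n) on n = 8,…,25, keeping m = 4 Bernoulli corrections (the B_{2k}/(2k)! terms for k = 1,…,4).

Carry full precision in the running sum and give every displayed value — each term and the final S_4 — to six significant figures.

Integral: ∫_8^25 ln(x) dx = 46.8364.
Boundary: ½(f(8) + f(25)) = ½(2.07944 + 3.21888) = 2.64916.
Integral + boundary = 49.4855.
k=1: B_{2}/(2)! × [f^{(1)}(25) − f^{(1)}(8)] = 1/12 × (0.0400000 − 0.125000) = -0.00708333.
Running total after k=1: 49.4784.
k=2: B_{4}/(4)! × [f^{(3)}(25) − f^{(3)}(8)] = −1/720 × (0.000128000 − 0.00390625) = 5.24757e-06.
Running total after k=2: 49.4784.
k=3: B_{6}/(6)! × [f^{(5)}(25) − f^{(5)}(8)] = 1/30240 × (2.45760e-06 − 0.000732422) = -2.41390e-08.
Running total after k=3: 49.4784.
k=4: B_{8}/(8)! × [f^{(7)}(25) − f^{(7)}(8)] = −1/1209600 × (1.17965e-07 − 0.000343323) = 2.83734e-10.

S_4 ≈ 49.4784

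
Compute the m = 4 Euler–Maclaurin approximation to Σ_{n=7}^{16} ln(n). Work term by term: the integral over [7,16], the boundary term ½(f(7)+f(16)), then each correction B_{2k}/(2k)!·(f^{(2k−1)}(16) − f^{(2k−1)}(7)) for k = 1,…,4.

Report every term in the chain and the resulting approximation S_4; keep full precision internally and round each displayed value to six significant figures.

S_4 ≈ 24.0926

The integral term ∫_7^16 ln(x) dx = 21.7400.
Endpoint term: (f(7) + f(16))/2 = (1.94591 + 2.77259)/2 = 2.35925.
So far: 24.0993.
Correction k=1: B_{2}/2! · (f^{(1)}(16) − f^{(1)}(7)) = 1/12 · (0.0625000 − 0.142857) = -0.00669643.
Running total after k=1: 24.0926.
Correction k=2: B_{4}/4! · (f^{(3)}(16) − f^{(3)}(7)) = −1/720 · (0.000488281 − 0.00583090) = 7.42031e-06.
Running total after k=2: 24.0926.
Correction k=3: B_{6}/6! · (f^{(5)}(16) − f^{(5)}(7)) = 1/30240 · (2.28882e-05 − 0.00142798) = -4.64646e-08.
Running total after k=3: 24.0926.
Correction k=4: B_{8}/8! · (f^{(7)}(16) − f^{(7)}(7)) = −1/1209600 · (2.68221e-06 − 0.000874271) = 7.20560e-10.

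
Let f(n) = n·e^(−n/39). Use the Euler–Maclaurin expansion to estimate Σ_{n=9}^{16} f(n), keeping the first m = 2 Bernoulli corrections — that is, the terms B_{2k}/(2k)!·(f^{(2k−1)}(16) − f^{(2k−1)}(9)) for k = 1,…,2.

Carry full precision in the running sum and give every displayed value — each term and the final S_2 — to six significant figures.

S_2 ≈ 71.9206

Integral: ∫_9^16 x·e^(−x/39) dx = 63.0584.
Boundary: ½(f(9) + f(16)) = ½(7.14530 + 10.6157) = 8.88049.
Running total after boundary: 71.9389.
Order-1 term: 1/12 · (0.391283 − 0.610710) = -0.0182855.
Running total after k=1: 71.9206.
Order-2 term: −1/720 · (0.00112968 − 0.00144547) = 4.38593e-07.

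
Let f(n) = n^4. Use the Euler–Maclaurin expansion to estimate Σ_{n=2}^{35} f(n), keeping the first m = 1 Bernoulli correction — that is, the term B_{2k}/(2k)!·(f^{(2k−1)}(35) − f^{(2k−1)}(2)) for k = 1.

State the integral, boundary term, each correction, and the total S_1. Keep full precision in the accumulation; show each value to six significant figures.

The integral term ∫_2^35 x^4 dx = 1.05044e+07.
Endpoint term: (f(2) + f(35))/2 = (16.0000 + 1.50062e+06)/2 = 750320.
Running total after boundary: 1.12547e+07.
k=1: B_{2}/(2)! × [f^{(1)}(35) − f^{(1)}(2)] = 1/12 × (171500 − 32.0000) = 14289.0.

S_1 ≈ 1.12690e+07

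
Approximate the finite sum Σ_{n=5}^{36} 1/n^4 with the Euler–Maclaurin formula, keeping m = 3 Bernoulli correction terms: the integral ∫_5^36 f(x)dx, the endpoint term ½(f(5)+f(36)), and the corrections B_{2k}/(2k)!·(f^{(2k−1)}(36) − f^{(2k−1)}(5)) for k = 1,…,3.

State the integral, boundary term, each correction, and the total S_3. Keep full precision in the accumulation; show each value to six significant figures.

S_3 ≈ 0.00356446

The integral term ∫_5^36 1/x^4 dx = 0.00265952.
Boundary: ½(f(5) + f(36)) = ½(0.00160000 + 5.95374e-07) = 0.000800298.
Integral + boundary = 0.00345982.
Order-1 term: 1/12 · (-6.61527e-08 − (-0.00128000)) = 0.000106661.
Partial sum through k=1: 0.00356648.
Order-2 term: −1/720 · (-1.53131e-09 − (-0.00153600)) = -2.13333e-06.
Partial sum through k=2: 0.00356435.
Order-3 term: 1/30240 · (-6.61678e-11 − (-0.00344064)) = 1.13778e-07.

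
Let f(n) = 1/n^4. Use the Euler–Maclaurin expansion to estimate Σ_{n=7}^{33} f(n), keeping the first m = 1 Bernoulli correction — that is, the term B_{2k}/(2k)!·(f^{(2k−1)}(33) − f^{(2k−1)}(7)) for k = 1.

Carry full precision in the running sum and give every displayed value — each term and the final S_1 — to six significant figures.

S_1 ≈ 0.00119103

The integral term ∫_7^33 1/x^4 dx = 0.000962542.
½[f(7) + f(33)] = ½[0.000416493 + 8.43226e-07] = 0.000208668.
So far: 0.00117121.
Order-1 term: 1/12 · (-1.02209e-07 − (-0.000237996)) = 1.98245e-05.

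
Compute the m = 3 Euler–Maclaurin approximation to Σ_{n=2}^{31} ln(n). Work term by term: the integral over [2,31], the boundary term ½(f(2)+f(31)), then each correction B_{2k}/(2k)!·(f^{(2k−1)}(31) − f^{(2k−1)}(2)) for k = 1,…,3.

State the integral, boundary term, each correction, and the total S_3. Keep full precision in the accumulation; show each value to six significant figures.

S_3 ≈ 78.0922

Integral: ∫_2^31 ln(x) dx = 76.0673.
Boundary: ½(f(2) + f(31)) = ½(0.693147 + 3.43399) = 2.06357.
Running total after boundary: 78.1309.
k=1: B_{2}/(2)! × [f^{(1)}(31) − f^{(1)}(2)] = 1/12 × (0.0322581 − 0.500000) = -0.0389785.
Partial sum through k=1: 78.0919.
k=2: B_{4}/(4)! × [f^{(3)}(31) − f^{(3)}(2)] = −1/720 × (6.71344e-05 − 0.250000) = 0.000347129.
Partial sum through k=2: 78.0922.
k=3: B_{6}/(6)! × [f^{(5)}(31) − f^{(5)}(2)] = 1/30240 × (8.38306e-07 − 0.750000) = -2.48016e-05.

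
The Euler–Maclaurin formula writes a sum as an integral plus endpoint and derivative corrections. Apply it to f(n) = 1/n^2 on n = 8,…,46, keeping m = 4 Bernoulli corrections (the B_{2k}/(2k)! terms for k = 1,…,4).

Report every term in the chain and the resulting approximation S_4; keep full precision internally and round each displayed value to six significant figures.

S_4 ≈ 0.111632

The integral term ∫_8^46 1/x^2 dx = 0.103261.
Endpoint term: (f(8) + f(46))/2 = (0.0156250 + 0.000472590)/2 = 0.00804879.
Running total after boundary: 0.111310.
Correction k=1: B_{2}/2! · (f^{(1)}(46) − f^{(1)}(8)) = 1/12 · (-2.05474e-05 − (-0.00390625)) = 0.000323809.
After k=1: 0.111633.
Correction k=2: B_{4}/4! · (f^{(3)}(46) − f^{(3)}(8)) = −1/720 · (-1.16526e-07 − (-0.000732422)) = -1.01709e-06.
After k=2: 0.111632.
Correction k=3: B_{6}/6! · (f^{(5)}(46) − f^{(5)}(8)) = 1/30240 · (-1.65207e-09 − (-0.000343323)) = 1.13532e-08.
After k=3: 0.111632.
Correction k=4: B_{8}/8! · (f^{(7)}(46) − f^{(7)}(8)) = −1/1209600 · (-4.37220e-11 − (-0.000300407)) = -2.48353e-10.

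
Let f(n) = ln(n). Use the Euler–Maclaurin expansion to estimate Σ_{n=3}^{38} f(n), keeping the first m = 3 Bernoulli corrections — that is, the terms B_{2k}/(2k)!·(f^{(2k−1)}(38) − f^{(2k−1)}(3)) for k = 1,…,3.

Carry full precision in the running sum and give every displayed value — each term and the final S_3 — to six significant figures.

S_3 ≈ 102.275

The integral term ∫_3^38 ln(x) dx = 99.9324.
Boundary: ½(f(3) + f(38)) = ½(1.09861 + 3.63759) = 2.36810.
Integral + boundary = 102.301.
k=1: B_{2}/(2)! × [f^{(1)}(38) − f^{(1)}(3)] = 1/12 × (0.0263158 − 0.333333) = -0.0255848.
Running total after k=1: 102.275.
k=2: B_{4}/(4)! × [f^{(3)}(38) − f^{(3)}(3)] = −1/720 × (3.64485e-05 − 0.0740741) = 0.000102830.
Running total after k=2: 102.275.
k=3: B_{6}/(6)! × [f^{(5)}(38) − f^{(5)}(3)] = 1/30240 × (3.02896e-07 − 0.0987654) = -3.26604e-06.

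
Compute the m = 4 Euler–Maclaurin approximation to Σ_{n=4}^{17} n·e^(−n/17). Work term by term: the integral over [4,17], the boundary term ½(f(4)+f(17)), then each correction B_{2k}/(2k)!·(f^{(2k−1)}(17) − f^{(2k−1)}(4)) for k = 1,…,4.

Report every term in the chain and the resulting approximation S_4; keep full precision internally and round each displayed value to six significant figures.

S_4 ≈ 74.1738

The integral term ∫_4^17 x·e^(−x/17) dx = 69.5165.
½[f(4) + f(17)] = ½[3.16135 + 6.25395] = 4.70765.
Integral + boundary = 74.2241.
Correction k=1: B_{2}/2! · (f^{(1)}(17) − f^{(1)}(4)) = 1/12 · (0.00000 − 0.604376) = -0.0503647.
After k=1: 74.1738.
Correction k=2: B_{4}/4! · (f^{(3)}(17) − f^{(3)}(4)) = −1/720 · (0.00254588 − 0.00756074) = 6.96508e-06.
After k=2: 74.1738.
Correction k=3: B_{6}/6! · (f^{(5)}(17) − f^{(5)}(4)) = 1/30240 · (1.76185e-05 − 4.50872e-05) = -9.08356e-10.
After k=3: 74.1738.
Correction k=4: B_{8}/8! · (f^{(7)}(17) − f^{(7)}(4)) = −1/1209600 · (9.14457e-08 − 2.21497e-07) = 1.07516e-13.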